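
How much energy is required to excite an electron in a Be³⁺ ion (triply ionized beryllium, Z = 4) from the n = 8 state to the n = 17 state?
2.648 eV

The energy levels of a hydrogen-like atom are E_n = -13.6057 Z² eV / n².

Energy at n = 8: E_8 = -13.6057 × 4² / 8² = -3.401425 eV
Energy at n = 17: E_17 = -13.6057 × 4² / 17² = -0.753257 eV

The excitation energy is the difference:
ΔE = E_17 - E_8
ΔE = -0.753257 - (-3.401425)
ΔE = 2.648 eV

Since this is positive, energy must be absorbed (photon absorption).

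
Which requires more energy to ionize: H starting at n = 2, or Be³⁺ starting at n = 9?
H at n = 2 (E = -3.401425 eV)

Using E_n = -13.6057 Z² / n² eV:

H (Z = 1) at n = 2:
E = -13.6057 × 1² / 2² = -13.6057 × 1 / 4 = -3.401425000 eV

Be³⁺ (Z = 4) at n = 9:
E = -13.6057 × 4² / 9² = -13.6057 × 16 / 81 = -2.687545679 eV

Since -3.401425000 eV < -2.687545679 eV,
H at n = 2 is more tightly bound (requires more energy to ionize).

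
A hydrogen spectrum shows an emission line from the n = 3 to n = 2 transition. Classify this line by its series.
Balmer series

The spectral series in hydrogen are named based on the final (lower) energy level:
- Lyman series: n_final = 1 (ultraviolet)
- Balmer series: n_final = 2 (visible/near-UV)
- Paschen series: n_final = 3 (infrared)
- Brackett series: n_final = 4 (infrared)
- Pfund series: n_final = 5 (far infrared)

Since this transition ends at n = 2, it belongs to the Balmer series.

For reference, this 3 → 2 line has photon energy
ΔE = 13.6057 eV × (1/2² - 1/3²) = 1.889681 eV,
corresponding to wavelength λ = hc/ΔE = 1239.84 eV·nm / 1.889681 eV = 656.11 nm in the visible/near-UV region.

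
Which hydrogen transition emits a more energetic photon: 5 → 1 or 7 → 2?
5 → 1

Calculate the energy for each transition:

Transition 5 → 1:
ΔE₁ = |E_1 - E_5| = |-13.6057/1² - (-13.6057/5²)|
ΔE₁ = |-13.60570000 - (-0.54422800)| = 13.06147 eV

Transition 7 → 2:
ΔE₂ = |E_2 - E_7| = |-13.6057/2² - (-13.6057/7²)|
ΔE₂ = |-3.40142500 - (-0.27766735)| = 3.12376 eV

Since 13.06147 eV > 3.12376 eV, the transition 5 → 1 emits the more energetic photon.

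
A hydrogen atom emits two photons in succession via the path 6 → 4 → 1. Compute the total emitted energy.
13.22776 eV

The energy levels of hydrogen are E_n = -13.6057 / n² eV.

First transition (6 → 4):
ΔE₁ = |E_4 - E_6|
ΔE₁ = |-0.85035625000 - (-0.37793611111)| = 0.47242014 eV

Second transition (4 → 1):
ΔE₂ = |E_1 - E_4|
ΔE₂ = |-13.60570000000 - (-0.85035625000)| = 12.75534375 eV

Total energy released:
E_total = ΔE₁ + ΔE₂ = 0.47242014 + 12.75534375 = 13.22776 eV

Note: This equals the direct transition 6 → 1: 13.22776 eV ✓
Energy is conserved regardless of the path taken.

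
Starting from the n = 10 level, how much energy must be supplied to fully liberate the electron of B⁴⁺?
3.401 eV

The ionization energy is the energy needed to remove the electron completely (n → ∞).

For a hydrogen-like ion with Z = 5, E_n = -13.6057 Z² / n² eV.

At n = 10: E_10 = -13.6057 × 5² / 10² = -3.401425 eV
At n = ∞: E_∞ = 0 eV

Ionization energy = E_∞ - E_10 = 0 - (-3.401425) = 3.401425 eV
Ionization energy ≈ 3.401 eV

This is also called the binding energy of the electron in state n = 10.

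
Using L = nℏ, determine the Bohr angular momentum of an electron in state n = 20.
2.11e-33 J·s (or 20ℏ)

In the Bohr model, angular momentum is quantized:
L = nℏ

where ℏ = h/(2π) = 1.0546e-34 J·s

For n = 20:
L = 20 × 1.0546e-34 J·s
L = 2.11e-33 J·s

This can also be written as L = 20ℏ.
The angular momentum is an integer multiple of the reduced Planck constant.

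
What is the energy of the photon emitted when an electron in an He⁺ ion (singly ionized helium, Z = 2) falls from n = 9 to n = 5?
1.505026 eV

The energy levels are E_n = -13.6057 Z² eV / n².

Energy at n = 9: E_9 = -13.6057 × 2² / 9² = -0.671886420 eV
Energy at n = 5: E_5 = -13.6057 × 2² / 5² = -2.176912000 eV

For emission (electron falling to lower state), the photon energy is:
E_photon = E_9 - E_5 = |-0.671886420 - (-2.176912000)|
E_photon = 1.505026 eV

This energy is carried away by the emitted photon.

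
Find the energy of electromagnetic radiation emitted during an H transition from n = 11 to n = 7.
0.1652 eV

The energy levels are E_n = -13.6057 eV / n².

Energy at n = 11: E_11 = -13.6057 / 11² = -0.1124438 eV
Energy at n = 7: E_7 = -13.6057 / 7² = -0.2776673 eV

For emission (electron falling to lower state), the photon energy is:
E_photon = E_11 - E_7 = |-0.1124438 - (-0.2776673)|
E_photon = 0.1652 eV

This energy is carried away by the emitted photon.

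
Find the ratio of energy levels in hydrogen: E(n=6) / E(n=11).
3.361

Using E_n = -13.6057 Z² / n² eV with Z = 1:

E_6 = -13.6057 / 6² = -13.6057 / 36 = -0.377936111 eV
E_11 = -13.6057 / 11² = -13.6057 / 121 = -0.112443802 eV

The ratio is:
E_6/E_11 = (-0.377936111) / (-0.112443802)
E_6/E_11 = (-13.6057/36) / (-13.6057/121)
E_6/E_11 = 121/36
E_6/E_11 = 3.361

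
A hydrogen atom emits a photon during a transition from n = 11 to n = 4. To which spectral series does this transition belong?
Brackett series

The spectral series in hydrogen are named based on the final (lower) energy level:
- Lyman series: n_final = 1 (ultraviolet)
- Balmer series: n_final = 2 (visible/near-UV)
- Paschen series: n_final = 3 (infrared)
- Brackett series: n_final = 4 (infrared)
- Pfund series: n_final = 5 (far infrared)

Since this transition ends at n = 4, it belongs to the Brackett series.

For reference, this 11 → 4 line has photon energy
ΔE = 13.6057 eV × (1/4² - 1/11²) = 0.73791245 eV,
corresponding to wavelength λ = hc/ΔE = 1239.84 eV·nm / 0.73791245 eV = 1680.20 nm in the infrared region.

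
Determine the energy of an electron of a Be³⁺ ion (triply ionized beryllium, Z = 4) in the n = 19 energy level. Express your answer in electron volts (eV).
-0.603023 eV

The energy levels of a hydrogen-like atom are given by:
E_n = -13.6057 Z² / n² eV  (with Z = 4 for Be³⁺)

For n = 19:
E_19 = -13.6057 × 4² / 19²
E_19 = -13.6057 × 16 / 361
E_19 = -0.603023 eV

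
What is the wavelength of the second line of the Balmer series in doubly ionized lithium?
54.00090 nm

The lines of a series are numbered from the longest wavelength (smallest ΔE) outward; the second line is the transition from n = n_f + 2 to n_f.
The Balmer series has all transitions ending at n_f = 2.

For Li²⁺ (Z = 3), the second line (β-line) is the jump from n = 4 to n = 2:
E_4 = -13.6057 × 3² / 4² = -7.6532063 eV
E_2 = -13.6057 × 3² / 2² = -30.6128250 eV
ΔE = E_4 - E_2 = 22.9596187 eV

λ = hc/E = 1239.84 eV·nm / 22.9596187 eV
λ = 54.00090 nm

This is the β-line of the Balmer series in Li²⁺.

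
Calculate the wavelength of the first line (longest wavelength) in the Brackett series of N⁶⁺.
82.65 nm

The longest wavelength corresponds to the smallest energy transition in the series.
The Brackett series has all transitions ending at n_f = 4.

For N⁶⁺ (Z = 7), the first line (α-line) is the jump from n = 5 to n = 4:
E_5 = -13.6057 × 7² / 5² = -26.6672 eV
E_4 = -13.6057 × 7² / 4² = -41.6675 eV
ΔE = E_5 - E_4 = 15.0003 eV

λ = hc/E = 1239.84 eV·nm / 15.0003 eV
λ = 82.65 nm

This is the α-line of the Brackett series in N⁶⁺.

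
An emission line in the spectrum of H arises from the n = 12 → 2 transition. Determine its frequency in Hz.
7.99615e+14 Hz

First, find the transition energy:
E_12 = -13.6057 / 12² = -0.09448403 eV
E_2 = -13.6057 / 2² = -3.40142500 eV
|ΔE| = |E_2 - E_12| = 3.30694097 eV

Convert to Joules: E = 3.30694097 eV × (1.602177 × 10⁻¹⁹ J/eV) = 5.2983048e-19 J

Using E = hf:
f = E/h = 5.2983048e-19 J / (6.62607 × 10⁻³⁴ J·s)
f = 7.99615e+14 Hz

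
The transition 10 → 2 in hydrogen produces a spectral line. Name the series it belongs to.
Balmer series

The spectral series in hydrogen are named based on the final (lower) energy level:
- Lyman series: n_final = 1 (ultraviolet)
- Balmer series: n_final = 2 (visible/near-UV)
- Paschen series: n_final = 3 (infrared)
- Brackett series: n_final = 4 (infrared)
- Pfund series: n_final = 5 (far infrared)

Since this transition ends at n = 2, it belongs to the Balmer series.

For reference, this 10 → 2 line has photon energy
ΔE = 13.6057 eV × (1/2² - 1/10²) = 3.26536800 eV,
corresponding to wavelength λ = hc/ΔE = 1239.84 eV·nm / 3.26536800 eV = 379.6938 nm in the visible/near-UV region.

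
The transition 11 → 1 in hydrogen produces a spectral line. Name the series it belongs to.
Lyman series

The spectral series in hydrogen are named based on the final (lower) energy level:
- Lyman series: n_final = 1 (ultraviolet)
- Balmer series: n_final = 2 (visible/near-UV)
- Paschen series: n_final = 3 (infrared)
- Brackett series: n_final = 4 (infrared)
- Pfund series: n_final = 5 (far infrared)

Since this transition ends at n = 1, it belongs to the Lyman series.

For reference, this 11 → 1 line has photon energy
ΔE = 13.6057 eV × (1/1² - 1/11²) = 13.493256 eV,
corresponding to wavelength λ = hc/ΔE = 1239.84 eV·nm / 13.493256 eV = 91.8859 nm in the ultraviolet region.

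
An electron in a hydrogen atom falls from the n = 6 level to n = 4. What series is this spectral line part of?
Brackett series

The spectral series in hydrogen are named based on the final (lower) energy level:
- Lyman series: n_final = 1 (ultraviolet)
- Balmer series: n_final = 2 (visible/near-UV)
- Paschen series: n_final = 3 (infrared)
- Brackett series: n_final = 4 (infrared)
- Pfund series: n_final = 5 (far infrared)

Since this transition ends at n = 4, it belongs to the Brackett series.

For reference, this 6 → 4 line has photon energy
ΔE = 13.6057 eV × (1/4² - 1/6²) = 0.4724201389 eV,
corresponding to wavelength λ = hc/ΔE = 1239.84 eV·nm / 0.4724201389 eV = 2624.4436 nm in the infrared region.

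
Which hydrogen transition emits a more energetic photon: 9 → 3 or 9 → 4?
9 → 3

Calculate the energy for each transition:

Transition 9 → 3:
ΔE₁ = |E_3 - E_9| = |-13.6057/3² - (-13.6057/9²)|
ΔE₁ = |-1.511744444444 - (-0.167971604938)| = 1.343772840 eV

Transition 9 → 4:
ΔE₂ = |E_4 - E_9| = |-13.6057/4² - (-13.6057/9²)|
ΔE₂ = |-0.850356250000 - (-0.167971604938)| = 0.682384645 eV

Since 1.343772840 eV > 0.682384645 eV, the transition 9 → 3 emits the more energetic photon.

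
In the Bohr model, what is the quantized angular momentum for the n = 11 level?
1.1600e-33 J·s (or 11ℏ)

In the Bohr model, angular momentum is quantized:
L = nℏ

where ℏ = h/(2π) = 1.054572e-34 J·s

For n = 11:
L = 11 × 1.054572e-34 J·s
L = 1.1600e-33 J·s

This can also be written as L = 11ℏ.
The angular momentum is an integer multiple of the reduced Planck constant.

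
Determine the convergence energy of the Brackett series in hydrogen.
0.85 eV

The series limit corresponds to the transition from n = ∞ to n = 4.
This is the highest energy (shortest wavelength) transition in the Brackett series.

E_∞ = 0 eV
E_4 = -13.6057 / 4² = -0.85 eV

Energy at series limit:
ΔE = E_∞ - E_4 = 0 - (-0.85) = 0.85 eV

This energy equals the ionization energy from the n = 4 state of hydrogen.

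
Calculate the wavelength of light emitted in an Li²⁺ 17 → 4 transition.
171.49735 nm

First, find the transition energy using E_n = -13.6057 Z² / n² eV:
E_17 = -13.6057 × 3² / 17² = -0.423706920 eV
E_4 = -13.6057 × 3² / 4² = -7.653206250 eV

Photon energy: |ΔE| = |E_4 - E_17| = 7.229499330 eV

Convert to wavelength using E = hc/λ with hc = 1239.84 eV·nm:
λ = hc/E = 1239.84 eV·nm / 7.229499330 eV
λ = 171.49735 nm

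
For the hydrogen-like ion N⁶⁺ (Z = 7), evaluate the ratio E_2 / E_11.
30.250

Using E_n = -13.6057 Z² / n² eV with Z = 7:

E_2 = -13.6057 × 7² / 2² = -666.6793 / 4 = -166.669825000 eV
E_11 = -13.6057 × 7² / 11² = -666.6793 / 121 = -5.509746281 eV

The ratio is:
E_2/E_11 = (-166.669825000) / (-5.509746281)
E_2/E_11 = (-666.6793/4) / (-666.6793/121)
E_2/E_11 = 121/4
E_2/E_11 = 30.250
(Note: the Z² factors cancel in the ratio.)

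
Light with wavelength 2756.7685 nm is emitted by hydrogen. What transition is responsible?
n = 12 → n = 5

First, find the photon energy from the wavelength (hc = 1239.84 eV·nm):
E = hc/λ = 1239.84 eV·nm / 2756.7685 nm = 0.44974397 eV

The energy levels of hydrogen satisfy E_n = -13.6057 / n² eV, so an emission n_i → n_f releases
ΔE = 13.6057 × (1/n_f² − 1/n_i²) eV.

Setting ΔE equal to the photon energy:
1/n_f² − 1/n_i² = 0.44974397 / 13.6057 = 0.033055555

Since 1/n_i² must be positive, we need 1/n_f² > 0.033055555, i.e. n_f ≤ 5. For each allowed n_f, solve n_i = (1/n_f² − 0.033055555)^(−1/2) and check whether it is a whole number:
  n_f = 1: 1/n_i² = 1.000000000 − 0.033055555 = 0.966944445 → n_i = 1.017  (not an integer) ✗
  n_f = 2: 1/n_i² = 0.250000000 − 0.033055555 = 0.216944445 → n_i = 2.147  (not an integer) ✗
  n_f = 3: 1/n_i² = 0.111111111 − 0.033055555 = 0.078055556 → n_i = 3.579  (not an integer) ✗
  n_f = 4: 1/n_i² = 0.062500000 − 0.033055555 = 0.029444445 → n_i = 5.828  (not an integer) ✗
  n_f = 5: 1/n_i² = 0.040000000 − 0.033055555 = 0.006944445 → n_i = 12.000  → integer, n_i = 12 ✓

Only n_f = 5 gives an integer upper level, n_i = 12.

The transition is from n = 12 to n = 5 (emission).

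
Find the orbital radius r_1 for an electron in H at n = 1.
0.0529 nm (or 0.5292 Å)

The Bohr radius formula is:
r_n = n² a₀ / Z

where a₀ = 0.0529177 nm is the Bohr radius.

For H (Z = 1) at n = 1:
r_1 = 1² × 0.0529177 nm / 1
r_1 = 1 × 0.0529177 nm / 1
r_1 = 0.05292 nm / 1
r_1 = 0.0529 nm

The electron orbits at approximately 0.0529 nm from the nucleus.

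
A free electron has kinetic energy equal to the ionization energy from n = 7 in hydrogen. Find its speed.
3.13e+05 m/s (or 0.1042% of c)

The binding energy at n = 7 for hydrogen is:
E_7 = -13.6057/7² = -0.277667 eV
|E_7| = 0.277667 eV

Convert to Joules:
KE = 0.277667 eV × (1.602177 × 10⁻¹⁹ J/eV) = 4.4487e-20 J

Using KE = ½mv²:
v = √(2·KE/m_e)
v = √(2 × 4.4487e-20 J / 9.10938 × 10⁻³¹ kg)
v = 3.13e+05 m/s

This is approximately 0.1042% the speed of light.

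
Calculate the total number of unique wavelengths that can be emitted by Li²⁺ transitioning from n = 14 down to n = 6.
36

The electron can occupy levels n = 6, 7, ..., 14 during de-excitation — that is m = 14 - 6 + 1 = 9 distinct levels.

The number of distinct spectral lines equals the number of ways to choose 2 of these m levels (each pair gives one possible emission transition):

Number of lines = m(m-1)/2 = 9×8/2 = 36

These correspond to all possible transitions between the 9 levels:
14 → 13, 14 → 12, 14 → 11, 14 → 10, 14 → 9, 14 → 8, 14 → 7, 14 → 6...

Each transition produces a photon with a unique energy (and thus wavelength). This count does not depend on Z.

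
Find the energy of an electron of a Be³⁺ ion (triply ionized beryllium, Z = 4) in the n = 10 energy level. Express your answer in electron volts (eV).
-2.177 eV

The energy levels of a hydrogen-like atom are given by:
E_n = -13.6057 Z² / n² eV  (with Z = 4 for Be³⁺)

For n = 10:
E_10 = -13.6057 × 4² / 10²
E_10 = -13.6057 × 16 / 100
E_10 = -2.177 eV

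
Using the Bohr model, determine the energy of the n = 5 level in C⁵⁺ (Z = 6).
-19.59221 eV

For hydrogen-like ions, the energy levels scale with Z²:
E_n = -13.6057 Z² / n² eV

For C⁵⁺ (Z = 6) at n = 5:
E_5 = -13.6057 × 6² / 5²
E_5 = -13.6057 × 36 / 25
E_5 = -489.8052 / 25
E_5 = -19.59221 eV

The energy is 36 times more negative than hydrogen at the same n due to the stronger nuclear charge.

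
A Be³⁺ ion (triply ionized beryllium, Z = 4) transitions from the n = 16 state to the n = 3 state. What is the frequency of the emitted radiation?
5.64e+15 Hz

First, find the transition energy:
E_16 = -13.6057 × 4² / 16² = -0.8503563 eV
E_3 = -13.6057 × 4² / 3² = -24.1879111 eV
|ΔE| = |E_3 - E_16| = 23.3375548 eV

Convert to Joules: E = 23.3375548 eV × (1.602177 × 10⁻¹⁹ J/eV) = 3.7391e-18 J

Using E = hf:
f = E/h = 3.7391e-18 J / (6.62607 × 10⁻³⁴ J·s)
f = 5.64e+15 Hz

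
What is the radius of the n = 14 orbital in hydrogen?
10.3719 nm (or 103.7187 Å)

The Bohr radius formula is:
r_n = n² a₀ / Z

where a₀ = 0.0529177 nm is the Bohr radius.

For H (Z = 1) at n = 14:
r_14 = 14² × 0.0529177 nm / 1
r_14 = 196 × 0.0529177 nm / 1
r_14 = 10.37187 nm / 1
r_14 = 10.3719 nm

The electron orbits at approximately 10.3719 nm from the nucleus.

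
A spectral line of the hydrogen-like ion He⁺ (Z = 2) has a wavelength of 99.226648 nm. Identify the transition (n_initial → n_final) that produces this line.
n = 7 → n = 2

First, find the photon energy from the wavelength (hc = 1239.84 eV·nm):
E = hc/λ = 1239.84 eV·nm / 99.226648 nm = 12.495031 eV

The energy levels of He⁺ satisfy E_n = -13.6057 × 2² / n² eV, so an emission n_i → n_f releases
ΔE = 13.6057 × 2² × (1/n_f² − 1/n_i²) eV.

Setting ΔE equal to the photon energy:
1/n_f² − 1/n_i² = 12.495031 / (13.6057 × 2²) = 0.22959184

Since 1/n_i² must be positive, we need 1/n_f² > 0.22959184, i.e. n_f ≤ 2. For each allowed n_f, solve n_i = (1/n_f² − 0.22959184)^(−1/2) and check whether it is a whole number:
  n_f = 1: 1/n_i² = 1.00000000 − 0.22959184 = 0.77040816 → n_i = 1.139  (not an integer) ✗
  n_f = 2: 1/n_i² = 0.25000000 − 0.22959184 = 0.02040816 → n_i = 7.000  → integer, n_i = 7 ✓

Only n_f = 2 gives an integer upper level, n_i = 7.

The transition is from n = 7 to n = 2 (emission).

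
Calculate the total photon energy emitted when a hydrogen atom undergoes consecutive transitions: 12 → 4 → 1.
13.51 eV

The energy levels of hydrogen are E_n = -13.6057 / n² eV.

First transition (12 → 4):
ΔE₁ = |E_4 - E_12|
ΔE₁ = |-0.85035625 - (-0.09448403)| = 0.75587 eV

Second transition (4 → 1):
ΔE₂ = |E_1 - E_4|
ΔE₂ = |-13.60570000 - (-0.85035625)| = 12.75534 eV

Total energy released:
E_total = ΔE₁ + ΔE₂ = 0.75587 + 12.75534 = 13.51 eV

Note: This equals the direct transition 12 → 1: 13.51 eV ✓
Energy is conserved regardless of the path taken.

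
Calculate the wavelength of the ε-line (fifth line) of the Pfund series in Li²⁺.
337.506 nm

The lines of a series are numbered from the longest wavelength (smallest ΔE) outward; the fifth line is the transition from n = n_f + 5 to n_f.
The Pfund series has all transitions ending at n_f = 5.

For Li²⁺ (Z = 3), the fifth line (ε-line) is the jump from n = 10 to n = 5:
E_10 = -13.6057 × 3² / 10² = -1.2245130 eV
E_5 = -13.6057 × 3² / 5² = -4.8980520 eV
ΔE = E_10 - E_5 = 3.6735390 eV

λ = hc/E = 1239.84 eV·nm / 3.6735390 eV
λ = 337.506 nm

This is the ε-line of the Pfund series in Li²⁺.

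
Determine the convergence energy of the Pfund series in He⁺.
2.176912 eV

The series limit corresponds to the transition from n = ∞ to n = 5.
This is the highest energy (shortest wavelength) transition in the Pfund series.

E_∞ = 0 eV
E_5 = -13.6057 × 2² / 5² = -2.176912 eV

Energy at series limit:
ΔE = E_∞ - E_5 = 0 - (-2.176912) = 2.176912 eV

This energy equals the ionization energy from the n = 5 state of He⁺.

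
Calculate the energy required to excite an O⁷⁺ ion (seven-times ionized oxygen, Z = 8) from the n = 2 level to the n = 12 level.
211.644 eV

The energy levels of a hydrogen-like atom are E_n = -13.6057 Z² eV / n².

Energy at n = 2: E_2 = -13.6057 × 8² / 2² = -217.691200 eV
Energy at n = 12: E_12 = -13.6057 × 8² / 12² = -6.046978 eV

The excitation energy is the difference:
ΔE = E_12 - E_2
ΔE = -6.046978 - (-217.691200)
ΔE = 211.644 eV

Since this is positive, energy must be absorbed (photon absorption).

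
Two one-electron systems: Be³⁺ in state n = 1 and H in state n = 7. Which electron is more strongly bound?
Be³⁺ at n = 1 (E = -217.69 eV)

Using E_n = -13.6057 Z² / n² eV:

Be³⁺ (Z = 4) at n = 1:
E = -13.6057 × 4² / 1² = -13.6057 × 16 / 1 = -217.69120 eV

H (Z = 1) at n = 7:
E = -13.6057 × 1² / 7² = -13.6057 × 1 / 49 = -0.27767 eV

Since -217.69120 eV < -0.27767 eV,
Be³⁺ at n = 1 is more tightly bound (requires more energy to ionize).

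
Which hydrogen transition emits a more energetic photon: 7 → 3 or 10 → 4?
7 → 3

Calculate the energy for each transition:

Transition 7 → 3:
ΔE₁ = |E_3 - E_7| = |-13.6057/3² - (-13.6057/7²)|
ΔE₁ = |-1.51174444444 - (-0.27766734694)| = 1.23407710 eV

Transition 10 → 4:
ΔE₂ = |E_4 - E_10| = |-13.6057/4² - (-13.6057/10²)|
ΔE₂ = |-0.85035625000 - (-0.13605700000)| = 0.71429925 eV

Since 1.23407710 eV > 0.71429925 eV, the transition 7 → 3 emits the more energetic photon.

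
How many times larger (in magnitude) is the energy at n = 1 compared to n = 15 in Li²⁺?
225.00

Using E_n = -13.6057 Z² / n² eV with Z = 3:

E_1 = -13.6057 × 3² / 1² = -122.4513 / 1 = -122.45130000 eV
E_15 = -13.6057 × 3² / 15² = -122.4513 / 225 = -0.54422800 eV

The ratio is:
E_1/E_15 = (-122.45130000) / (-0.54422800)
E_1/E_15 = (-122.4513/1) / (-122.4513/225)
E_1/E_15 = 225/1
E_1/E_15 = 225.00
(Note: the Z² factors cancel in the ratio.)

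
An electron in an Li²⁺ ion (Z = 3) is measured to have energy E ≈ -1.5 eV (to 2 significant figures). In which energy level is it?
n = 9

The exact energy levels follow E_n = -13.6057 Z² / n² eV with Z = 3.

The measured value (-1.5 eV) is reported to only 2 significant figures, so we must test candidate n values and see which one matches to that precision.

Candidate energies:
  n = 7:  E = -13.6057 × 3² / 7² = -2.49901 eV
  n = 8:  E = -13.6057 × 3² / 8² = -1.91330 eV
  n = 9:  E = -13.6057 × 3² / 9² = -1.51174 eV  ← matches
  n = 10:  E = -13.6057 × 3² / 10² = -1.22451 eV
  n = 11:  E = -13.6057 × 3² / 11² = -1.01199 eV

Checking against the measurement of -1.5 eV (2 sig figs), only n = 9 agrees:
E_9 = -1.51174 eV, which rounds to -1.5 eV ✓

Therefore n = 9.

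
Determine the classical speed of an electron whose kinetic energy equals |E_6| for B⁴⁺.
1.82308e+06 m/s (or 0.608113% of c)

The binding energy at n = 6 for B⁴⁺ is:
E_6 = -13.6057 × 5²/6² = -9.44840278 eV
|E_6| = 9.44840278 eV

Convert to Joules:
KE = 9.44840278 eV × (1.602177 × 10⁻¹⁹ J/eV) = 1.5138014e-18 J

Using KE = ½mv²:
v = √(2·KE/m_e)
v = √(2 × 1.5138014e-18 J / 9.10938 × 10⁻³¹ kg)
v = 1.82308e+06 m/s

This is approximately 0.608113% the speed of light.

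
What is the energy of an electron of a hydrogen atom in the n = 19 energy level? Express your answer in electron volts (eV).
-0.037689 eV

The energy levels of a hydrogen-like atom are given by:
E_n = -13.6057 eV / n²

For n = 19:
E_19 = -13.6057 eV / 19²
E_19 = -13.6057 eV / 361
E_19 = -0.037689 eV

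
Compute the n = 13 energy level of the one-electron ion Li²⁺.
-0.7246 eV

For hydrogen-like ions, the energy levels scale with Z²:
E_n = -13.6057 Z² / n² eV

For Li²⁺ (Z = 3) at n = 13:
E_13 = -13.6057 × 3² / 13²
E_13 = -13.6057 × 9 / 169
E_13 = -122.4513 / 169
E_13 = -0.7246 eV

The energy is 9 times more negative than hydrogen at the same n due to the stronger nuclear charge.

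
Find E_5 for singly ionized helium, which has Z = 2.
-2.1769 eV

For hydrogen-like ions, the energy levels scale with Z²:
E_n = -13.6057 Z² / n² eV

For He⁺ (Z = 2) at n = 5:
E_5 = -13.6057 × 2² / 5²
E_5 = -13.6057 × 4 / 25
E_5 = -54.4228 / 25
E_5 = -2.1769 eV

The energy is 4 times more negative than hydrogen at the same n due to the stronger nuclear charge.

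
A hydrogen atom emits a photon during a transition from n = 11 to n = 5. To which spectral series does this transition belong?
Pfund series

The spectral series in hydrogen are named based on the final (lower) energy level:
- Lyman series: n_final = 1 (ultraviolet)
- Balmer series: n_final = 2 (visible/near-UV)
- Paschen series: n_final = 3 (infrared)
- Brackett series: n_final = 4 (infrared)
- Pfund series: n_final = 5 (far infrared)

Since this transition ends at n = 5, it belongs to the Pfund series.

For reference, this 11 → 5 line has photon energy
ΔE = 13.6057 eV × (1/5² - 1/11²) = 0.43178419835 eV,
corresponding to wavelength λ = hc/ΔE = 1239.84 eV·nm / 0.43178419835 eV = 2871.43440 nm in the far infrared region.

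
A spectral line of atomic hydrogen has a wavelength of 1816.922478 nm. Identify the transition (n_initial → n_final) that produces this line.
n = 9 → n = 4

First, find the photon energy from the wavelength (hc = 1239.84 eV·nm):
E = hc/λ = 1239.84 eV·nm / 1816.922478 nm = 0.68238464 eV

The energy levels of hydrogen satisfy E_n = -13.6057 / n² eV, so an emission n_i → n_f releases
ΔE = 13.6057 × (1/n_f² − 1/n_i²) eV.

Setting ΔE equal to the photon energy:
1/n_f² − 1/n_i² = 0.68238464 / 13.6057 = 0.050154321

Since 1/n_i² must be positive, we need 1/n_f² > 0.050154321, i.e. n_f ≤ 4. For each allowed n_f, solve n_i = (1/n_f² − 0.050154321)^(−1/2) and check whether it is a whole number:
  n_f = 1: 1/n_i² = 1.000000000 − 0.050154321 = 0.949845679 → n_i = 1.026  (not an integer) ✗
  n_f = 2: 1/n_i² = 0.250000000 − 0.050154321 = 0.199845679 → n_i = 2.237  (not an integer) ✗
  n_f = 3: 1/n_i² = 0.111111111 − 0.050154321 = 0.060956790 → n_i = 4.050  (not an integer) ✗
  n_f = 4: 1/n_i² = 0.062500000 − 0.050154321 = 0.012345679 → n_i = 9.000  → integer, n_i = 9 ✓

Only n_f = 4 gives an integer upper level, n_i = 9.

The transition is from n = 9 to n = 4 (emission).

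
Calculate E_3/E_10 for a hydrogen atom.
11.1111

Using E_n = -13.6057 Z² / n² eV with Z = 1:

E_3 = -13.6057 / 3² = -13.6057 / 9 = -1.5117444444 eV
E_10 = -13.6057 / 10² = -13.6057 / 100 = -0.1360570000 eV

The ratio is:
E_3/E_10 = (-1.5117444444) / (-0.1360570000)
E_3/E_10 = (-13.6057/9) / (-13.6057/100)
E_3/E_10 = 100/9
E_3/E_10 = 11.1111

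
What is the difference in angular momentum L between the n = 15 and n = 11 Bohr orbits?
4.2183e-34 J·s (or 4ℏ)

In the Bohr model, L_n = nℏ where ℏ = 1.054572e-34 J·s.

L_15 = 15ℏ = 1.581858e-33 J·s
L_11 = 11ℏ = 1.160029e-33 J·s

ΔL = L_15 - L_11 = (15 - 11)ℏ = 4ℏ
ΔL = 4 × 1.054572e-34 J·s = 4.2183e-34 J·s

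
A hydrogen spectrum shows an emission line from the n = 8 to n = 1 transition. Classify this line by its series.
Lyman series

The spectral series in hydrogen are named based on the final (lower) energy level:
- Lyman series: n_final = 1 (ultraviolet)
- Balmer series: n_final = 2 (visible/near-UV)
- Paschen series: n_final = 3 (infrared)
- Brackett series: n_final = 4 (infrared)
- Pfund series: n_final = 5 (far infrared)

Since this transition ends at n = 1, it belongs to the Lyman series.

For reference, this 8 → 1 line has photon energy
ΔE = 13.6057 eV × (1/1² - 1/8²) = 13.39311 eV,
corresponding to wavelength λ = hc/ΔE = 1239.84 eV·nm / 13.39311 eV = 92.573 nm in the ultraviolet region.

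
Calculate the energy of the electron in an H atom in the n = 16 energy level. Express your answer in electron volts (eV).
-0.05315 eV

The energy levels of a hydrogen-like atom are given by:
E_n = -13.6057 eV / n²

For n = 16:
E_16 = -13.6057 eV / 16²
E_16 = -13.6057 eV / 256
E_16 = -0.05315 eV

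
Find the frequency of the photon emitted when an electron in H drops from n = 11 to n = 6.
6.41958e+13 Hz

First, find the transition energy:
E_11 = -13.6057 / 11² = -0.112443802 eV
E_6 = -13.6057 / 6² = -0.377936111 eV
|ΔE| = |E_6 - E_11| = 0.265492309 eV

Convert to Joules: E = 0.265492309 eV × (1.602177 × 10⁻¹⁹ J/eV) = 4.2536567e-20 J

Using E = hf:
f = E/h = 4.2536567e-20 J / (6.62607 × 10⁻³⁴ J·s)
f = 6.41958e+13 Hz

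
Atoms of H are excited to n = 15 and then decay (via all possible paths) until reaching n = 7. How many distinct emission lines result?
36

The electron can occupy levels n = 7, 8, ..., 15 during de-excitation — that is m = 15 - 7 + 1 = 9 distinct levels.

The number of distinct spectral lines equals the number of ways to choose 2 of these m levels (each pair gives one possible emission transition):

Number of lines = m(m-1)/2 = 9×8/2 = 36

These correspond to all possible transitions between the 9 levels:
15 → 14, 15 → 13, 15 → 12, 15 → 11, 15 → 10, 15 → 9, 15 → 8, 15 → 7...

Each transition produces a photon with a unique energy (and thus wavelength). This count does not depend on Z.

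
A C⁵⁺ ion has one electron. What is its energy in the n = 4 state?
-30.61 eV

For hydrogen-like ions, the energy levels scale with Z²:
E_n = -13.6057 Z² / n² eV

For C⁵⁺ (Z = 6) at n = 4:
E_4 = -13.6057 × 6² / 4²
E_4 = -13.6057 × 36 / 16
E_4 = -489.8052 / 16
E_4 = -30.61 eV

The energy is 36 times more negative than hydrogen at the same n due to the stronger nuclear charge.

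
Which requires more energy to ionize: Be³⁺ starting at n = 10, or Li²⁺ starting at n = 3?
Li²⁺ at n = 3 (E = -13.6057 eV)

Using E_n = -13.6057 Z² / n² eV:

Be³⁺ (Z = 4) at n = 10:
E = -13.6057 × 4² / 10² = -13.6057 × 16 / 100 = -2.1769120 eV

Li²⁺ (Z = 3) at n = 3:
E = -13.6057 × 3² / 3² = -13.6057 × 9 / 9 = -13.6057000 eV

Since -13.6057000 eV < -2.1769120 eV,
Li²⁺ at n = 3 is more tightly bound (requires more energy to ionize).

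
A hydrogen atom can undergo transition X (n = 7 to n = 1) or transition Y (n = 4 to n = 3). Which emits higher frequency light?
7 → 1

Calculate the energy for each transition:

Transition 7 → 1:
ΔE₁ = |E_1 - E_7| = |-13.6057/1² - (-13.6057/7²)|
ΔE₁ = |-13.605700000 - (-0.277667347)| = 13.328033 eV

Transition 4 → 3:
ΔE₂ = |E_3 - E_4| = |-13.6057/3² - (-13.6057/4²)|
ΔE₂ = |-1.511744444 - (-0.850356250)| = 0.661388 eV

Since 13.328033 eV > 0.661388 eV, the transition 7 → 1 emits the more energetic photon.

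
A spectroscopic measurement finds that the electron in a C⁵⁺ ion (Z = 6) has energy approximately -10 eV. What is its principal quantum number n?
n = 7

The exact energy levels follow E_n = -13.6057 Z² / n² eV with Z = 6.

The measured value (-10 eV) is reported to only 2 significant figures, so we must test candidate n values and see which one matches to that precision.

Candidate energies:
  n = 5:  E = -13.6057 × 6² / 5² = -19.59221 eV
  n = 6:  E = -13.6057 × 6² / 6² = -13.60570 eV
  n = 7:  E = -13.6057 × 6² / 7² = -9.99602 eV  ← matches
  n = 8:  E = -13.6057 × 6² / 8² = -7.65321 eV
  n = 9:  E = -13.6057 × 6² / 9² = -6.04698 eV

Checking against the measurement of -10 eV (2 sig figs), only n = 7 agrees:
E_7 = -9.99602 eV, which rounds to -10 eV ✓

Therefore n = 7.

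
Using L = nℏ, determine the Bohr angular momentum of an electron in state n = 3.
3.16e-34 J·s (or 3ℏ)

In the Bohr model, angular momentum is quantized:
L = nℏ

where ℏ = h/(2π) = 1.0546e-34 J·s

For n = 3:
L = 3 × 1.0546e-34 J·s
L = 3.16e-34 J·s

This can also be written as L = 3ℏ.
The angular momentum is an integer multiple of the reduced Planck constant.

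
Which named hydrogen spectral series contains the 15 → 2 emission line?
Balmer series

The spectral series in hydrogen are named based on the final (lower) energy level:
- Lyman series: n_final = 1 (ultraviolet)
- Balmer series: n_final = 2 (visible/near-UV)
- Paschen series: n_final = 3 (infrared)
- Brackett series: n_final = 4 (infrared)
- Pfund series: n_final = 5 (far infrared)

Since this transition ends at n = 2, it belongs to the Balmer series.

For reference, this 15 → 2 line has photon energy
ΔE = 13.6057 eV × (1/2² - 1/15²) = 3.340955222 eV,
corresponding to wavelength λ = hc/ΔE = 1239.84 eV·nm / 3.340955222 eV = 371.10345 nm in the visible/near-UV region.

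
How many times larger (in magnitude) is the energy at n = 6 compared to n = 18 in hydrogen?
9.00

Using E_n = -13.6057 Z² / n² eV with Z = 1:

E_6 = -13.6057 / 6² = -13.6057 / 36 = -0.37793611 eV
E_18 = -13.6057 / 18² = -13.6057 / 324 = -0.04199290 eV

The ratio is:
E_6/E_18 = (-0.37793611) / (-0.04199290)
E_6/E_18 = (-13.6057/36) / (-13.6057/324)
E_6/E_18 = 324/36
E_6/E_18 = 9.00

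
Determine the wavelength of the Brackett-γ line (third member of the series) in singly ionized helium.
541.236 nm

The lines of a series are numbered from the longest wavelength (smallest ΔE) outward; the third line is the transition from n = n_f + 3 to n_f.
The Brackett series has all transitions ending at n_f = 4.

For He⁺ (Z = 2), the third line (γ-line) is the jump from n = 7 to n = 4:
E_7 = -13.6057 × 2² / 7² = -1.1106694 eV
E_4 = -13.6057 × 2² / 4² = -3.4014250 eV
ΔE = E_7 - E_4 = 2.2907556 eV

λ = hc/E = 1239.84 eV·nm / 2.2907556 eV
λ = 541.236 nm

This is the γ-line of the Brackett series in He⁺.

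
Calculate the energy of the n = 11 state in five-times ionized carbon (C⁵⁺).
-4.0480 eV

For hydrogen-like ions, the energy levels scale with Z²:
E_n = -13.6057 Z² / n² eV

For C⁵⁺ (Z = 6) at n = 11:
E_11 = -13.6057 × 6² / 11²
E_11 = -13.6057 × 36 / 121
E_11 = -489.8052 / 121
E_11 = -4.0480 eV

The energy is 36 times more negative than hydrogen at the same n due to the stronger nuclear charge.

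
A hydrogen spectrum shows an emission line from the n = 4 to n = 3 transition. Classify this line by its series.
Paschen series

The spectral series in hydrogen are named based on the final (lower) energy level:
- Lyman series: n_final = 1 (ultraviolet)
- Balmer series: n_final = 2 (visible/near-UV)
- Paschen series: n_final = 3 (infrared)
- Brackett series: n_final = 4 (infrared)
- Pfund series: n_final = 5 (far infrared)

Since this transition ends at n = 3, it belongs to the Paschen series.

For reference, this 4 → 3 line has photon energy
ΔE = 13.6057 eV × (1/3² - 1/4²) = 0.66138819444 eV,
corresponding to wavelength λ = hc/ΔE = 1239.84 eV·nm / 0.66138819444 eV = 1874.60256 nm in the infrared region.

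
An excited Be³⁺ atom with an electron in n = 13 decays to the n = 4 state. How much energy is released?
12.317586 eV

The energy levels are E_n = -13.6057 Z² eV / n².

Energy at n = 13: E_13 = -13.6057 × 4² / 13² = -1.288113609 eV
Energy at n = 4: E_4 = -13.6057 × 4² / 4² = -13.605700000 eV

For emission (electron falling to lower state), the photon energy is:
E_photon = E_13 - E_4 = |-1.288113609 - (-13.605700000)|
E_photon = 12.317586 eV

This energy is carried away by the emitted photon.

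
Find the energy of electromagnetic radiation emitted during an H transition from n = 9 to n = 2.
3.23345 eV

The energy levels are E_n = -13.6057 eV / n².

Energy at n = 9: E_9 = -13.6057 / 9² = -0.16797160 eV
Energy at n = 2: E_2 = -13.6057 / 2² = -3.40142500 eV

For emission (electron falling to lower state), the photon energy is:
E_photon = E_9 - E_2 = |-0.16797160 - (-3.40142500)|
E_photon = 3.23345 eV

This energy is carried away by the emitted photon.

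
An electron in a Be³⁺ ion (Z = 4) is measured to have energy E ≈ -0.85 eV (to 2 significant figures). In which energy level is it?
n = 16

The exact energy levels follow E_n = -13.6057 Z² / n² eV with Z = 4.

The measured value (-0.85 eV) is reported to only 2 significant figures, so we must test candidate n values and see which one matches to that precision.

Candidate energies:
  n = 14:  E = -13.6057 × 4² / 14² = -1.11067 eV
  n = 15:  E = -13.6057 × 4² / 15² = -0.96752 eV
  n = 16:  E = -13.6057 × 4² / 16² = -0.85036 eV  ← matches
  n = 17:  E = -13.6057 × 4² / 17² = -0.75326 eV
  n = 18:  E = -13.6057 × 4² / 18² = -0.67189 eV

Checking against the measurement of -0.85 eV (2 sig figs), only n = 16 agrees:
E_16 = -0.85036 eV, which rounds to -0.85 eV ✓

Therefore n = 16.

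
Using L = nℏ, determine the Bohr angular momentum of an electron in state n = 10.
1.05e-33 J·s (or 10ℏ)

In the Bohr model, angular momentum is quantized:
L = nℏ

where ℏ = h/(2π) = 1.0546e-34 J·s

For n = 10:
L = 10 × 1.0546e-34 J·s
L = 1.05e-33 J·s

This can also be written as L = 10ℏ.
The angular momentum is an integer multiple of the reduced Planck constant.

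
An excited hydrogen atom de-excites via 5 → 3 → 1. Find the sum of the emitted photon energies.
13.061472 eV

The energy levels of hydrogen are E_n = -13.6057 / n² eV.

First transition (5 → 3):
ΔE₁ = |E_3 - E_5|
ΔE₁ = |-1.511744444444 - (-0.544228000000)| = 0.967516444 eV

Second transition (3 → 1):
ΔE₂ = |E_1 - E_3|
ΔE₂ = |-13.605700000000 - (-1.511744444444)| = 12.093955556 eV

Total energy released:
E_total = ΔE₁ + ΔE₂ = 0.967516444 + 12.093955556 = 13.061472 eV

Note: This equals the direct transition 5 → 1: 13.061472 eV ✓
Energy is conserved regardless of the path taken.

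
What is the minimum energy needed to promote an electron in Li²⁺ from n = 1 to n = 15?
121.90707 eV

The energy levels of a hydrogen-like atom are E_n = -13.6057 Z² eV / n².

Energy at n = 1: E_1 = -13.6057 × 3² / 1² = -122.45130000 eV
Energy at n = 15: E_15 = -13.6057 × 3² / 15² = -0.54422800 eV

The excitation energy is the difference:
ΔE = E_15 - E_1
ΔE = -0.54422800 - (-122.45130000)
ΔE = 121.90707 eV

Since this is positive, energy must be absorbed (photon absorption).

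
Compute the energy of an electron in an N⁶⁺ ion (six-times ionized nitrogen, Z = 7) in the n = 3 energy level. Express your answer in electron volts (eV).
-74.08 eV

The energy levels of a hydrogen-like atom are given by:
E_n = -13.6057 Z² / n² eV  (with Z = 7 for N⁶⁺)

For n = 3:
E_3 = -13.6057 × 7² / 3²
E_3 = -13.6057 × 49 / 9
E_3 = -74.08 eV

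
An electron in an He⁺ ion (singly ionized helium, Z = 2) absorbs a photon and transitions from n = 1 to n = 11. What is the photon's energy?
53.973025 eV

The energy levels of a hydrogen-like atom are E_n = -13.6057 Z² eV / n².

Energy at n = 1: E_1 = -13.6057 × 2² / 1² = -54.422800000 eV
Energy at n = 11: E_11 = -13.6057 × 2² / 11² = -0.449775207 eV

The excitation energy is the difference:
ΔE = E_11 - E_1
ΔE = -0.449775207 - (-54.422800000)
ΔE = 53.973025 eV

Since this is positive, energy must be absorbed (photon absorption).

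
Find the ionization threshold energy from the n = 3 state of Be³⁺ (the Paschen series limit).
24.188 eV

The series limit corresponds to the transition from n = ∞ to n = 3.
This is the highest energy (shortest wavelength) transition in the Paschen series.

E_∞ = 0 eV
E_3 = -13.6057 × 4² / 3² = -24.188 eV

Energy at series limit:
ΔE = E_∞ - E_3 = 0 - (-24.188) = 24.188 eV

This energy equals the ionization energy from the n = 3 state of Be³⁺.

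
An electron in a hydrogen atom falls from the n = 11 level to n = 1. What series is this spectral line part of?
Lyman series

The spectral series in hydrogen are named based on the final (lower) energy level:
- Lyman series: n_final = 1 (ultraviolet)
- Balmer series: n_final = 2 (visible/near-UV)
- Paschen series: n_final = 3 (infrared)
- Brackett series: n_final = 4 (infrared)
- Pfund series: n_final = 5 (far infrared)

Since this transition ends at n = 1, it belongs to the Lyman series.

For reference, this 11 → 1 line has photon energy
ΔE = 13.6057 eV × (1/1² - 1/11²) = 13.49325620 eV,
corresponding to wavelength λ = hc/ΔE = 1239.84 eV·nm / 13.49325620 eV = 91.885901 nm in the ultraviolet region.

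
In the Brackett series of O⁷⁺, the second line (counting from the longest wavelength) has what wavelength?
41.007 nm

The lines of a series are numbered from the longest wavelength (smallest ΔE) outward; the second line is the transition from n = n_f + 2 to n_f.
The Brackett series has all transitions ending at n_f = 4.

For O⁷⁺ (Z = 8), the second line (β-line) is the jump from n = 6 to n = 4:
E_6 = -13.6057 × 8² / 6² = -24.18791 eV
E_4 = -13.6057 × 8² / 4² = -54.42280 eV
ΔE = E_6 - E_4 = 30.23489 eV

λ = hc/E = 1239.84 eV·nm / 30.23489 eV
λ = 41.007 nm

This is the β-line of the Brackett series in O⁷⁺.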